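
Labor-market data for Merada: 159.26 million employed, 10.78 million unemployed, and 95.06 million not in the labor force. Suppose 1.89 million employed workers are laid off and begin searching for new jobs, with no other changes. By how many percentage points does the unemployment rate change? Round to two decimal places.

Initially, labor force = 159.26 + 10.78 = 170.04 million, so u = 10.78/170.04 = 6.34%.
After the change, employed falls and unemployed rises by 1.89; labor force unchanged → E = 157.37, U = 12.67, labor force = 170.04 million.
New unemployment rate = 12.67 / 170.04 = 7.45%.
Change = 7.45% − 6.34% = +1.11 percentage points.

The unemployment rate changes by +1.11 percentage points.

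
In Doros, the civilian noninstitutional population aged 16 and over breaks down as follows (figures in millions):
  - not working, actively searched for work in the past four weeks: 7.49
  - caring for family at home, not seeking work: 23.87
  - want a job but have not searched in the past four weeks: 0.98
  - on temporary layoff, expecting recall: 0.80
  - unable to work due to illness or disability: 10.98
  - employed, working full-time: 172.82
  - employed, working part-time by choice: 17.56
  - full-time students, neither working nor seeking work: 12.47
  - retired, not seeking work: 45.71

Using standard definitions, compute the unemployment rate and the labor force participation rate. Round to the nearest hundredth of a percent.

Unemployment rate ≈ 4.17%; labor force participation rate ≈ 67.88%.

Employed = 172.82 + 17.56 = 190.38 million.
Unemployed = 7.49 + 0.80 = 8.29 million (jobless and actively searching, or on temporary layoff).
Labor force = 190.38 + 8.29 = 198.67 million.
Not in labor force = 23.87 + 0.98 + 10.98 + 12.47 + 45.71 = 94.01 million (those not working and not actively searching are outside the labor force — including those who want a job but have given up searching).
Civilian working-age population = 198.67 + 94.01 = 292.68 million.
Unemployment rate = 8.29 / 198.67 = 4.17%.
Labor force participation rate = 198.67 / 292.68 = 67.88%.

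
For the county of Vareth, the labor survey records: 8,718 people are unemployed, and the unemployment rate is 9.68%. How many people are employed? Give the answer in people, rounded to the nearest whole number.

About 81,344 are employed.

Labor force = U / u = 8,718 / 0.0968 ≈ 90,062.
Employed = labor force − unemployed = 90,062 − 8,718 = 81,344.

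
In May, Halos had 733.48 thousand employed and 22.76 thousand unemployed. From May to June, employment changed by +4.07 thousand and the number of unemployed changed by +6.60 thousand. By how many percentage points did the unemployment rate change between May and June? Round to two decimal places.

The unemployment rate changed by +0.82 percentage points.

May: labor force = 733.48 + 22.76 = 756.24; u = 22.76/756.24 = 3.01%.
June: labor force = 737.55 + 29.36 = 766.91; u = 29.36/766.91 = 3.83%.
Change = 3.83% − 3.01% = +0.82 pp.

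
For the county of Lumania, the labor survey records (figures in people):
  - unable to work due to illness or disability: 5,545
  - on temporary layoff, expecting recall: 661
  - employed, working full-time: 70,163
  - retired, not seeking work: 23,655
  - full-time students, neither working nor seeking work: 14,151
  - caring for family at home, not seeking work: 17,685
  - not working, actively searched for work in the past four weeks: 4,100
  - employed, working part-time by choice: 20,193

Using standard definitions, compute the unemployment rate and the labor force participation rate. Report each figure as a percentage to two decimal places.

Unemployment rate ≈ 5.01%; labor force participation rate ≈ 60.91%.

Employed = 70,163 + 20,193 = 90,356.
Unemployed = 661 + 4,100 = 4,761 (jobless and actively searching, or on temporary layoff).
Labor force = 90,356 + 4,761 = 95,117.
Not in labor force = 5,545 + 23,655 + 14,151 + 17,685 = 61,036 (those not working and not actively searching are outside the labor force).
Civilian working-age population = 95,117 + 61,036 = 156,153.
Unemployment rate = 4,761 / 95,117 = 5.01%.
Labor force participation rate = 95,117 / 156,153 = 60.91%.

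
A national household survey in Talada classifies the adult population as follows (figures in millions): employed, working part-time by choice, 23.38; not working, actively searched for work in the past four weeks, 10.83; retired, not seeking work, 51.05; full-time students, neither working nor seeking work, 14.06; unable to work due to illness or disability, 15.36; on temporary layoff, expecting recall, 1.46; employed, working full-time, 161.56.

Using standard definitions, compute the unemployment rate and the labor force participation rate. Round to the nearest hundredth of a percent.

Employed = 23.38 + 161.56 = 184.94 million.
Unemployed = 10.83 + 1.46 = 12.29 million (jobless and actively searching, or on temporary layoff).
Labor force = 184.94 + 12.29 = 197.23 million.
Not in labor force = 51.05 + 14.06 + 15.36 = 80.47 million (those not working and not actively searching are outside the labor force).
Civilian working-age population = 197.23 + 80.47 = 277.70 million.
Unemployment rate = 12.29 / 197.23 = 6.23%.
Labor force participation rate = 197.23 / 277.70 = 71.02%.

Unemployment rate ≈ 6.23%; labor force participation rate ≈ 71.02%.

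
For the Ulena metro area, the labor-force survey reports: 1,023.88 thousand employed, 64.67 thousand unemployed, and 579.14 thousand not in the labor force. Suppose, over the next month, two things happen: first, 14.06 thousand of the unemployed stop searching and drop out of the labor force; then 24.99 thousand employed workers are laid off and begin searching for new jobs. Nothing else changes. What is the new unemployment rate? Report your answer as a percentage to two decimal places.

Initially, labor force = 1,023.88 + 64.67 = 1,088.55 thousand, so u = 64.67/1,088.55 = 5.94%.
After the first change, unemployed and labor force both fall by 14.06 → E = 1,023.88, U = 50.61, labor force = 1,074.49 thousand.
After the second change, employed falls and unemployed rises by 24.99; labor force unchanged → E = 998.89, U = 75.60, labor force = 1,074.49 thousand.
New unemployment rate = 75.60 / 1,074.49 = 7.04%.

New unemployment rate ≈ 7.04%.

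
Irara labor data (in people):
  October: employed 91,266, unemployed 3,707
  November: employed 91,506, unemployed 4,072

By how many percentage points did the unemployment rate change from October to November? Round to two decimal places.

October: labor force = 91,266 + 3,707 = 94,973; u = 3,707/94,973 = 3.90%.
November: labor force = 91,506 + 4,072 = 95,578; u = 4,072/95,578 = 4.26%.
Change = 4.26% − 3.90% = +0.36 pp.

The unemployment rate changed by +0.36 percentage points.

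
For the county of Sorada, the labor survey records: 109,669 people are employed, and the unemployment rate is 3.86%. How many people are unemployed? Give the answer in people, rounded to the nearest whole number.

About 4,403 are unemployed.

Let U be the number unemployed. The labor force is E + U, and U/(E+U) = 0.0386.
So U = 0.0386 × 109,669 / (1 − 0.0386) = 4233.22 / 0.9614 ≈ 4,403.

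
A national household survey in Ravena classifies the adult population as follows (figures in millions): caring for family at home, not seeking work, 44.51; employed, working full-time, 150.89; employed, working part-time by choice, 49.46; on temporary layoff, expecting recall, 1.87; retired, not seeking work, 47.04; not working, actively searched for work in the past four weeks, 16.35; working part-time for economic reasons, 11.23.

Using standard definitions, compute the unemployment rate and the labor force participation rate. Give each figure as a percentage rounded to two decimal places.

Employed = 150.89 + 49.46 + 11.23 = 211.58 million (anyone who worked, including part-time for economic reasons, counts as employed).
Unemployed = 1.87 + 16.35 = 18.22 million (jobless and actively searching, or on temporary layoff).
Labor force = 211.58 + 18.22 = 229.80 million.
Not in labor force = 44.51 + 47.04 = 91.55 million (those not working and not actively searching are outside the labor force).
Civilian working-age population = 229.80 + 91.55 = 321.35 million.
Unemployment rate = 18.22 / 229.80 = 7.93%.
Labor force participation rate = 229.80 / 321.35 = 71.51%.

Unemployment rate ≈ 7.93%; labor force participation rate ≈ 71.51%.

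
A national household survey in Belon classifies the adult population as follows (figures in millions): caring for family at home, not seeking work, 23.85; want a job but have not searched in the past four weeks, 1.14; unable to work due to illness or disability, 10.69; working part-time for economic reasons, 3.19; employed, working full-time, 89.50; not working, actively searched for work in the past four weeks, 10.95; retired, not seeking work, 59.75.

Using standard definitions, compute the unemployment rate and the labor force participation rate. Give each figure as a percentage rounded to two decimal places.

Employed = 3.19 + 89.50 = 92.69 million (anyone who worked, including part-time for economic reasons, counts as employed).
Unemployed = 10.95 million.
Labor force = 92.69 + 10.95 = 103.64 million.
Not in labor force = 23.85 + 1.14 + 10.69 + 59.75 = 95.43 million (those not working and not actively searching are outside the labor force — including those who want a job but have given up searching).
Civilian working-age population = 103.64 + 95.43 = 199.07 million.
Unemployment rate = 10.95 / 103.64 = 10.57%.
Labor force participation rate = 103.64 / 199.07 = 52.06%.

Unemployment rate ≈ 10.57%; labor force participation rate ≈ 52.06%.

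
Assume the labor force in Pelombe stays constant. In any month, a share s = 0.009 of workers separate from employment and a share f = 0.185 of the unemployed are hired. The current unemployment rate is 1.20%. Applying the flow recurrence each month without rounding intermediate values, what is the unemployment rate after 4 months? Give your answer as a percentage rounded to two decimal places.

With a fixed labor force, u_{t+1} = u_t + s·(1−u_t) − f·u_t = u_t·(1−s−f) + s.
Here 1−s−f = 0.806 and s = 0.009.
u_1 = 0.012000 × 0.806 + 0.009 = 0.018672.
u_2 = 0.018672 × 0.806 + 0.009 = 0.024050.
u_3 = 0.024050 × 0.806 + 0.009 = 0.028384.
u_4 = 0.028384 × 0.806 + 0.009 = 0.031878.

Unemployment rate after four months ≈ 3.19%.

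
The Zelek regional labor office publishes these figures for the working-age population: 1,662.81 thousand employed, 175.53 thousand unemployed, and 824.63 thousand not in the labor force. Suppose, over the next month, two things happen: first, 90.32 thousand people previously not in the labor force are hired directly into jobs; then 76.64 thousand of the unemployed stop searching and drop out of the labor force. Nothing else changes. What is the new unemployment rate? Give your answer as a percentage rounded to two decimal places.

New unemployment rate ≈ 5.34%.

Initially, labor force = 1,662.81 + 175.53 = 1,838.34 thousand, so u = 175.53/1,838.34 = 9.55%.
After the first change, employed and labor force both rise by 90.32; unemployed unchanged → E = 1,753.13, U = 175.53, labor force = 1,928.66 thousand.
After the second change, unemployed and labor force both fall by 76.64 → E = 1,753.13, U = 98.89, labor force = 1,852.02 thousand.
New unemployment rate = 98.89 / 1,852.02 = 5.34%.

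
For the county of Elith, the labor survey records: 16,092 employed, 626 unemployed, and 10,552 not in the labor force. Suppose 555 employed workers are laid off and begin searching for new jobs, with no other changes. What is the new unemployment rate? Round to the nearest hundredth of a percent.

Initially, labor force = 16,092 + 626 = 16,718, so u = 626/16,718 = 3.74%.
After the change, employed falls and unemployed rises by 555; labor force unchanged → E = 15,537, U = 1,181, labor force = 16,718.
New unemployment rate = 1,181 / 16,718 = 7.06%.

New unemployment rate ≈ 7.06%.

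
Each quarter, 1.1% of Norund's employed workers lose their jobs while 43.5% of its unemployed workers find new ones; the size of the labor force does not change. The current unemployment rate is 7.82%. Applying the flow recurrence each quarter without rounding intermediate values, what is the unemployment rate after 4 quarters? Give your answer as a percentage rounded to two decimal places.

With a fixed labor force, u_{t+1} = u_t + s·(1−u_t) − f·u_t = u_t·(1−s−f) + s.
Here 1−s−f = 0.554 and s = 0.011.
u_1 = 0.078200 × 0.554 + 0.011 = 0.054323.
u_2 = 0.054323 × 0.554 + 0.011 = 0.041095.
u_3 = 0.041095 × 0.554 + 0.011 = 0.033767.
u_4 = 0.033767 × 0.554 + 0.011 = 0.029707.

Unemployment rate after four quarters ≈ 2.97%.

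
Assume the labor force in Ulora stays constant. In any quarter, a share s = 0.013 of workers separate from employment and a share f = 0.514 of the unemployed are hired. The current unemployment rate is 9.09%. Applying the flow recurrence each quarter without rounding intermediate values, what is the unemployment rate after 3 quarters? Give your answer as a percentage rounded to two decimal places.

With a fixed labor force, u_{t+1} = u_t + s·(1−u_t) − f·u_t = u_t·(1−s−f) + s.
Here 1−s−f = 0.473 and s = 0.013.
u_1 = 0.090900 × 0.473 + 0.013 = 0.055996.
u_2 = 0.055996 × 0.473 + 0.013 = 0.039486.
u_3 = 0.039486 × 0.473 + 0.013 = 0.031677.

Unemployment rate after three quarters ≈ 3.17%.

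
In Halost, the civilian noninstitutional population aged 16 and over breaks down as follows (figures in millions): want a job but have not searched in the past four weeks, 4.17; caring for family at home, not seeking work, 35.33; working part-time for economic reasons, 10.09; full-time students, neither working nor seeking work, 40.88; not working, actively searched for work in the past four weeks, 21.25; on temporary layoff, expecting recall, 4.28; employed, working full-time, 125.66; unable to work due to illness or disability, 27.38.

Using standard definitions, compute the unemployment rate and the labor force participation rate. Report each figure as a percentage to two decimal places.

Unemployment rate ≈ 15.83%; labor force participation rate ≈ 59.95%.

Employed = 10.09 + 125.66 = 135.75 million (anyone who worked, including part-time for economic reasons, counts as employed).
Unemployed = 21.25 + 4.28 = 25.53 million (jobless and actively searching, or on temporary layoff).
Labor force = 135.75 + 25.53 = 161.28 million.
Not in labor force = 4.17 + 35.33 + 40.88 + 27.38 = 107.76 million (those not working and not actively searching are outside the labor force — including those who want a job but have given up searching).
Civilian working-age population = 161.28 + 107.76 = 269.04 million.
Unemployment rate = 25.53 / 161.28 = 15.83%.
Labor force participation rate = 161.28 / 269.04 = 59.95%.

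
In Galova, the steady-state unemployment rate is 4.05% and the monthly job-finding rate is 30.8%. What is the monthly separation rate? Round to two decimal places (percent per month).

Separation rate ≈ 1.30% per month.

From u* = s/(s+f): s = u·f/(1−u).
s = 0.0405 × 30.8 / (1 − 0.0405) = 1.2474 / 0.9595 ≈ 1.30% per month.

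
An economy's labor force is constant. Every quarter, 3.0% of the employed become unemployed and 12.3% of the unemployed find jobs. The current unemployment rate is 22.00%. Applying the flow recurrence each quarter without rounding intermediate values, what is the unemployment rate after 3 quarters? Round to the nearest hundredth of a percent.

Unemployment rate after three quarters ≈ 21.06%.

With a fixed labor force, u_{t+1} = u_t + s·(1−u_t) − f·u_t = u_t·(1−s−f) + s.
Here 1−s−f = 0.847 and s = 0.030.
u_1 = 0.220000 × 0.847 + 0.030 = 0.216340.
u_2 = 0.216340 × 0.847 + 0.030 = 0.213240.
u_3 = 0.213240 × 0.847 + 0.030 = 0.210614.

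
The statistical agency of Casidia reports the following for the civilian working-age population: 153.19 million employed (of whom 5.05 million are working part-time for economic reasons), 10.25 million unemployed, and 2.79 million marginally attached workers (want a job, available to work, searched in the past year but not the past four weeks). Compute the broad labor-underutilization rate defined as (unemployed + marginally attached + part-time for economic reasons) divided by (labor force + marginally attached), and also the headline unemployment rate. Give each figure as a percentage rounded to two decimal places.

Broad underutilization rate ≈ 10.88%; headline unemployment rate ≈ 6.27%.

Labor force = 153.19 + 10.25 = 163.44 million.
Numerator = 10.25 + 2.79 + 5.05 = 18.09 million.
Denominator = 163.44 + 2.79 = 166.23 million.
Broad rate = 18.09 / 166.23 = 10.88%.
Headline unemployment rate = 10.25 / 163.44 = 6.27%.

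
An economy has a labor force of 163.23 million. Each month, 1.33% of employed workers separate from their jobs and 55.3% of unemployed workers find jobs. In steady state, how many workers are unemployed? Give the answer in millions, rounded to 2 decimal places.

About 3.83 million are unemployed in steady state.

Steady-state unemployment rate u* = s/(s+f) = 1.33/(1.33+55.3) = 0.023486.
Unemployed = u* × labor force = 0.023486 × 163.23 ≈ 3.83 million.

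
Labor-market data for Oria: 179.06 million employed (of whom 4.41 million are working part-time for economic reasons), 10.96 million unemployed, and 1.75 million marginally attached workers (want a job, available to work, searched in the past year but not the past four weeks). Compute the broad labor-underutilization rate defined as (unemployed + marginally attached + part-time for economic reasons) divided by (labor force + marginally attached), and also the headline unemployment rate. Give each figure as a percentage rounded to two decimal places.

Labor force = 179.06 + 10.96 = 190.02 million.
Numerator = 10.96 + 1.75 + 4.41 = 17.12 million.
Denominator = 190.02 + 1.75 = 191.77 million.
Broad rate = 17.12 / 191.77 = 8.93%.
Headline unemployment rate = 10.96 / 190.02 = 5.77%.

Broad underutilization rate ≈ 8.93%; headline unemployment rate ≈ 5.77%.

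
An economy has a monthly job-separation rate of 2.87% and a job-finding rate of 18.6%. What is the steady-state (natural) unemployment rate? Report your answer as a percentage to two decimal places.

Steady-state unemployment rate ≈ 13.37%.

At steady state the flows balance: s·E = f·U, so U/(E+U) = s/(s+f).
u* = 2.87 / (2.87 + 18.6) = 2.87 / 21.47 = 13.37%.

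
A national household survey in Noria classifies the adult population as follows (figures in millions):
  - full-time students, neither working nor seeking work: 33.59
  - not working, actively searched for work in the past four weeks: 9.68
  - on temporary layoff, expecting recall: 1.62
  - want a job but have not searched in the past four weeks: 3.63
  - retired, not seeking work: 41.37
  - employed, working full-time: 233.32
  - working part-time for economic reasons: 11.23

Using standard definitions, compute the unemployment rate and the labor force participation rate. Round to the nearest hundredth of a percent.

Unemployment rate ≈ 4.42%; labor force participation rate ≈ 76.50%.

Employed = 233.32 + 11.23 = 244.55 million (anyone who worked, including part-time for economic reasons, counts as employed).
Unemployed = 9.68 + 1.62 = 11.30 million (jobless and actively searching, or on temporary layoff).
Labor force = 244.55 + 11.30 = 255.85 million.
Not in labor force = 33.59 + 3.63 + 41.37 = 78.59 million (those not working and not actively searching are outside the labor force — including those who want a job but have given up searching).
Civilian working-age population = 255.85 + 78.59 = 334.44 million.
Unemployment rate = 11.30 / 255.85 = 4.42%.
Labor force participation rate = 255.85 / 334.44 = 76.50%.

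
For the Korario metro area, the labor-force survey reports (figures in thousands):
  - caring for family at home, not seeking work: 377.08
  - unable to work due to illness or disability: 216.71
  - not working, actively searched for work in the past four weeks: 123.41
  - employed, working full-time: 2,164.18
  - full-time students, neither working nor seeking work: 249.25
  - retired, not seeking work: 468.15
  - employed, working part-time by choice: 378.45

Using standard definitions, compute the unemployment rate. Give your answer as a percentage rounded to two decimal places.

Unemployment rate ≈ 4.63%.

Employed = 2,164.18 + 378.45 = 2,542.63 thousand.
Unemployed = 123.41 thousand.
Labor force = 2,542.63 + 123.41 = 2,666.04 thousand.
Unemployment rate = 123.41 / 2,666.04 = 4.63%.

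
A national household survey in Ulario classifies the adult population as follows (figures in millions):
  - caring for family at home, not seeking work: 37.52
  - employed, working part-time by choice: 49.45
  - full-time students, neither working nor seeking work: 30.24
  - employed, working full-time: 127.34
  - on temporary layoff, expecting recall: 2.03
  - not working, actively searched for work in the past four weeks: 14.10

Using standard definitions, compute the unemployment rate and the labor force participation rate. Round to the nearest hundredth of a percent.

Employed = 49.45 + 127.34 = 176.79 million.
Unemployed = 2.03 + 14.10 = 16.13 million (jobless and actively searching, or on temporary layoff).
Labor force = 176.79 + 16.13 = 192.92 million.
Not in labor force = 37.52 + 30.24 = 67.76 million (those not working and not actively searching are outside the labor force).
Civilian working-age population = 192.92 + 67.76 = 260.68 million.
Unemployment rate = 16.13 / 192.92 = 8.36%.
Labor force participation rate = 192.92 / 260.68 = 74.01%.

Unemployment rate ≈ 8.36%; labor force participation rate ≈ 74.01%.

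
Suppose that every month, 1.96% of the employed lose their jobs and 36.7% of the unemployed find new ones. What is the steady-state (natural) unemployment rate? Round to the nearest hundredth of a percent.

At steady state the flows balance: s·E = f·U, so U/(E+U) = s/(s+f).
u* = 1.96 / (1.96 + 36.7) = 1.96 / 38.66 = 5.07%.

Steady-state unemployment rate ≈ 5.07%.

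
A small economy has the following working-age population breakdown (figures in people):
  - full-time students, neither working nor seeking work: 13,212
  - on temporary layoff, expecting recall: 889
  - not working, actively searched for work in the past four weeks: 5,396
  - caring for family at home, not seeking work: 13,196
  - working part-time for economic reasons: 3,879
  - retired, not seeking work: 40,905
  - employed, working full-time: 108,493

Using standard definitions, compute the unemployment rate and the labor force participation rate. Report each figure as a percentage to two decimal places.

Employed = 3,879 + 108,493 = 112,372 (anyone who worked, including part-time for economic reasons, counts as employed).
Unemployed = 889 + 5,396 = 6,285 (jobless and actively searching, or on temporary layoff).
Labor force = 112,372 + 6,285 = 118,657.
Not in labor force = 13,212 + 13,196 + 40,905 = 67,313 (those not working and not actively searching are outside the labor force).
Civilian working-age population = 118,657 + 67,313 = 185,970.
Unemployment rate = 6,285 / 118,657 = 5.30%.
Labor force participation rate = 118,657 / 185,970 = 63.80%.

Unemployment rate ≈ 5.30%; labor force participation rate ≈ 63.80%.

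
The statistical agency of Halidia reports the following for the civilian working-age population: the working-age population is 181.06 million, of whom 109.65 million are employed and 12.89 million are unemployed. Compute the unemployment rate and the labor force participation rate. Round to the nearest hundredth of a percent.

Labor force = employed + unemployed = 109.65 + 12.89 = 122.54 million.
Unemployment rate = 12.89 / 122.54 = 10.52%.
Labor force participation rate = 122.54 / 181.06 = 67.68%.

Unemployment rate ≈ 10.52%; labor force participation rate ≈ 67.68%.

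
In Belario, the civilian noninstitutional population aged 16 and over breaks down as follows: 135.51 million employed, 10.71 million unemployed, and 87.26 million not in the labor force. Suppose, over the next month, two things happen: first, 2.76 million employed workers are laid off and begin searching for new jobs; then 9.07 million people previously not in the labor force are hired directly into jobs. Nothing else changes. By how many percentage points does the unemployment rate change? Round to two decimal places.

The unemployment rate changes by +1.35 percentage points.

Initially, labor force = 135.51 + 10.71 = 146.22 million, so u = 10.71/146.22 = 7.32%.
After the first change, employed falls and unemployed rises by 2.76; labor force unchanged → E = 132.75, U = 13.47, labor force = 146.22 million.
After the second change, employed and labor force both rise by 9.07; unemployed unchanged → E = 141.82, U = 13.47, labor force = 155.29 million.
New unemployment rate = 13.47 / 155.29 = 8.67%.
Change = 8.67% − 7.32% = +1.35 percentage points.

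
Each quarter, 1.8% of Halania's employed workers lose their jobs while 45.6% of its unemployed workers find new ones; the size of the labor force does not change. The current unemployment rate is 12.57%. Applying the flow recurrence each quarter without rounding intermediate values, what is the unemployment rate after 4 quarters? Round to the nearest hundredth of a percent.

Unemployment rate after four quarters ≈ 4.47%.

With a fixed labor force, u_{t+1} = u_t + s·(1−u_t) − f·u_t = u_t·(1−s−f) + s.
Here 1−s−f = 0.526 and s = 0.018.
u_1 = 0.125700 × 0.526 + 0.018 = 0.084118.
u_2 = 0.084118 × 0.526 + 0.018 = 0.062246.
u_3 = 0.062246 × 0.526 + 0.018 = 0.050741.
u_4 = 0.050741 × 0.526 + 0.018 = 0.044690.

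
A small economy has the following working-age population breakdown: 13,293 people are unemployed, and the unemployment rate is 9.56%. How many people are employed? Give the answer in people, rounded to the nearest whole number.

About 125,755 are employed.

Labor force = U / u = 13,293 / 0.0956 ≈ 139,048.
Employed = labor force − unemployed = 139,048 − 13,293 = 125,755.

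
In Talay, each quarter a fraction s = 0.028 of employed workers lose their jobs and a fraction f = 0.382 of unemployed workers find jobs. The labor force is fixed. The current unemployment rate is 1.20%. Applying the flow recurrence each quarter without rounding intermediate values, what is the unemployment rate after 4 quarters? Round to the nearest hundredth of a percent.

Unemployment rate after four quarters ≈ 6.15%.

With a fixed labor force, u_{t+1} = u_t + s·(1−u_t) − f·u_t = u_t·(1−s−f) + s.
Here 1−s−f = 0.590 and s = 0.028.
u_1 = 0.012000 × 0.590 + 0.028 = 0.035080.
u_2 = 0.035080 × 0.590 + 0.028 = 0.048697.
u_3 = 0.048697 × 0.590 + 0.028 = 0.056731.
u_4 = 0.056731 × 0.590 + 0.028 = 0.061471.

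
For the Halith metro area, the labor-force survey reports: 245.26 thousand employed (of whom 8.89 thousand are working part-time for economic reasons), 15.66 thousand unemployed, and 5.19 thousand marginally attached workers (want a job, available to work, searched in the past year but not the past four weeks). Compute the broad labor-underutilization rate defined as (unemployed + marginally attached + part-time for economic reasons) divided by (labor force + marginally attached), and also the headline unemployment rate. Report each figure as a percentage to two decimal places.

Labor force = 245.26 + 15.66 = 260.92 thousand.
Numerator = 15.66 + 5.19 + 8.89 = 29.74 thousand.
Denominator = 260.92 + 5.19 = 266.11 thousand.
Broad rate = 29.74 / 266.11 = 11.18%.
Headline unemployment rate = 15.66 / 260.92 = 6.00%.

Broad underutilization rate ≈ 11.18%; headline unemployment rate ≈ 6.00%.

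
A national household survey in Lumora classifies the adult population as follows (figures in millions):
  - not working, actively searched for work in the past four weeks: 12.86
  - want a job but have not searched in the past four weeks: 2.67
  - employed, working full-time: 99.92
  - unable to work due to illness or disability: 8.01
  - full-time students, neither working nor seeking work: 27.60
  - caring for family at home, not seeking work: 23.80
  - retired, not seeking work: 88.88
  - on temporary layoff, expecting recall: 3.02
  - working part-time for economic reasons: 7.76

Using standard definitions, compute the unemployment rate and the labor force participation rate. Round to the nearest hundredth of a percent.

Unemployment rate ≈ 12.85%; labor force participation rate ≈ 45.01%.

Employed = 99.92 + 7.76 = 107.68 million (anyone who worked, including part-time for economic reasons, counts as employed).
Unemployed = 12.86 + 3.02 = 15.88 million (jobless and actively searching, or on temporary layoff).
Labor force = 107.68 + 15.88 = 123.56 million.
Not in labor force = 2.67 + 8.01 + 27.60 + 23.80 + 88.88 = 150.96 million (those not working and not actively searching are outside the labor force — including those who want a job but have given up searching).
Civilian working-age population = 123.56 + 150.96 = 274.52 million.
Unemployment rate = 15.88 / 123.56 = 12.85%.
Labor force participation rate = 123.56 / 274.52 = 45.01%.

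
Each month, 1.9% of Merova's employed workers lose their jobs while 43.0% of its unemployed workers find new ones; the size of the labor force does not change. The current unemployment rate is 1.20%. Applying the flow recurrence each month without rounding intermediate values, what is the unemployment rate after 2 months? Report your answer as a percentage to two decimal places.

With a fixed labor force, u_{t+1} = u_t + s·(1−u_t) − f·u_t = u_t·(1−s−f) + s.
Here 1−s−f = 0.551 and s = 0.019.
u_1 = 0.012000 × 0.551 + 0.019 = 0.025612.
u_2 = 0.025612 × 0.551 + 0.019 = 0.033112.

Unemployment rate after two months ≈ 3.31%.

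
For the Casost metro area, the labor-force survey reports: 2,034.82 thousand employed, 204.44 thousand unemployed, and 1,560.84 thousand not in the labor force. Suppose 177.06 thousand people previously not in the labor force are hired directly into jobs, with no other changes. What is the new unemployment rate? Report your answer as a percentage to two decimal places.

Initially, labor force = 2,034.82 + 204.44 = 2,239.26 thousand, so u = 204.44/2,239.26 = 9.13%.
After the change, employed and labor force both rise by 177.06; unemployed unchanged → E = 2,211.88, U = 204.44, labor force = 2,416.32 thousand.
New unemployment rate = 204.44 / 2,416.32 = 8.46%.

New unemployment rate ≈ 8.46%.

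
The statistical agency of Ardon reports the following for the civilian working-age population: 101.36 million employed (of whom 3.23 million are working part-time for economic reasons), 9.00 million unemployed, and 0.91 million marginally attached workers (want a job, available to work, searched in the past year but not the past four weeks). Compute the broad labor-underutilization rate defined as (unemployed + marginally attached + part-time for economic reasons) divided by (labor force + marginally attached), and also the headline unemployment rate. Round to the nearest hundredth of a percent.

Broad underutilization rate ≈ 11.81%; headline unemployment rate ≈ 8.16%.

Labor force = 101.36 + 9.00 = 110.36 million.
Numerator = 9.00 + 0.91 + 3.23 = 13.14 million.
Denominator = 110.36 + 0.91 = 111.27 million.
Broad rate = 13.14 / 111.27 = 11.81%.
Headline unemployment rate = 9.00 / 110.36 = 8.16%.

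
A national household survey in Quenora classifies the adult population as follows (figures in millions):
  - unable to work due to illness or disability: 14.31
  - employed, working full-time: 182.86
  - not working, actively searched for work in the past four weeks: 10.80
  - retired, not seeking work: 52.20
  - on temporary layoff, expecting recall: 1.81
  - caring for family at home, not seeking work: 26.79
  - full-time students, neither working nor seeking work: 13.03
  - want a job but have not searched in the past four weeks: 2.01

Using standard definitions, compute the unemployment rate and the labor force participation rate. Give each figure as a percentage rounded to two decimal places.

Employed = 182.86 million.
Unemployed = 10.80 + 1.81 = 12.61 million (jobless and actively searching, or on temporary layoff).
Labor force = 182.86 + 12.61 = 195.47 million.
Not in labor force = 14.31 + 52.20 + 26.79 + 13.03 + 2.01 = 108.34 million (those not working and not actively searching are outside the labor force — including those who want a job but have given up searching).
Civilian working-age population = 195.47 + 108.34 = 303.81 million.
Unemployment rate = 12.61 / 195.47 = 6.45%.
Labor force participation rate = 195.47 / 303.81 = 64.34%.

Unemployment rate ≈ 6.45%; labor force participation rate ≈ 64.34%.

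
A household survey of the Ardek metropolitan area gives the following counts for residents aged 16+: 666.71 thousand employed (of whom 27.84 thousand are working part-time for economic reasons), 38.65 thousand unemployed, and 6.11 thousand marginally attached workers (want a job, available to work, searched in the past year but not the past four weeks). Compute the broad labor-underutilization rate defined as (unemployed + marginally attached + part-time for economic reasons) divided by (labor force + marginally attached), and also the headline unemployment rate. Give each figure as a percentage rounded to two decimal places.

Broad underutilization rate ≈ 10.20%; headline unemployment rate ≈ 5.48%.

Labor force = 666.71 + 38.65 = 705.36 thousand.
Numerator = 38.65 + 6.11 + 27.84 = 72.60 thousand.
Denominator = 705.36 + 6.11 = 711.47 thousand.
Broad rate = 72.60 / 711.47 = 10.20%.
Headline unemployment rate = 38.65 / 705.36 = 5.48%.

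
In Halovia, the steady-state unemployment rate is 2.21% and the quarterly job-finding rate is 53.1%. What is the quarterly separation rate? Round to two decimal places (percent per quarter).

Separation rate ≈ 1.20% per quarter.

From u* = s/(s+f): s = u·f/(1−u).
s = 0.0221 × 53.1 / (1 − 0.0221) = 1.1735 / 0.9779 ≈ 1.20% per quarter.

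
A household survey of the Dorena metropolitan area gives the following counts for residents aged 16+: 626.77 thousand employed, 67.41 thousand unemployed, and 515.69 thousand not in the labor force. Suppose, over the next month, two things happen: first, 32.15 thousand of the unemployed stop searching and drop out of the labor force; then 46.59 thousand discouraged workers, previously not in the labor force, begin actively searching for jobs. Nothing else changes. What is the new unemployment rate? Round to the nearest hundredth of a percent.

Initially, labor force = 626.77 + 67.41 = 694.18 thousand, so u = 67.41/694.18 = 9.71%.
After the first change, unemployed and labor force both fall by 32.15 → E = 626.77, U = 35.26, labor force = 662.03 thousand.
After the second change, unemployed and labor force both rise by 46.59 → E = 626.77, U = 81.85, labor force = 708.62 thousand.
New unemployment rate = 81.85 / 708.62 = 11.55%.

New unemployment rate ≈ 11.55%.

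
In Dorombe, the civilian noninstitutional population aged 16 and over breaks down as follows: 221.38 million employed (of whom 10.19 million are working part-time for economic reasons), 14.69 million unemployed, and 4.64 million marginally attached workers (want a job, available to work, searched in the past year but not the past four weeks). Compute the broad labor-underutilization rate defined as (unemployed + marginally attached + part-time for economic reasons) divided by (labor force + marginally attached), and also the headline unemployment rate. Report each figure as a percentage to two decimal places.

Labor force = 221.38 + 14.69 = 236.07 million.
Numerator = 14.69 + 4.64 + 10.19 = 29.52 million.
Denominator = 236.07 + 4.64 = 240.71 million.
Broad rate = 29.52 / 240.71 = 12.26%.
Headline unemployment rate = 14.69 / 236.07 = 6.22%.

Broad underutilization rate ≈ 12.26%; headline unemployment rate ≈ 6.22%.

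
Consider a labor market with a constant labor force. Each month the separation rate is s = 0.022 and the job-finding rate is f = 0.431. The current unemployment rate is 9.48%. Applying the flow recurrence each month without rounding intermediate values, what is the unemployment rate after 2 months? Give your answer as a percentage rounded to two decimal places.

With a fixed labor force, u_{t+1} = u_t + s·(1−u_t) − f·u_t = u_t·(1−s−f) + s.
Here 1−s−f = 0.547 and s = 0.022.
u_1 = 0.094800 × 0.547 + 0.022 = 0.073856.
u_2 = 0.073856 × 0.547 + 0.022 = 0.062399.

Unemployment rate after two months ≈ 6.24%.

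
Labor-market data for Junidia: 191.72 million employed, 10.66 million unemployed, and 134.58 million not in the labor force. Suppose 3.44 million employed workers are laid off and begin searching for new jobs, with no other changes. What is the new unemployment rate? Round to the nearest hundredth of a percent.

New unemployment rate ≈ 6.97%.

Initially, labor force = 191.72 + 10.66 = 202.38 million, so u = 10.66/202.38 = 5.27%.
After the change, employed falls and unemployed rises by 3.44; labor force unchanged → E = 188.28, U = 14.10, labor force = 202.38 million.
New unemployment rate = 14.10 / 202.38 = 6.97%.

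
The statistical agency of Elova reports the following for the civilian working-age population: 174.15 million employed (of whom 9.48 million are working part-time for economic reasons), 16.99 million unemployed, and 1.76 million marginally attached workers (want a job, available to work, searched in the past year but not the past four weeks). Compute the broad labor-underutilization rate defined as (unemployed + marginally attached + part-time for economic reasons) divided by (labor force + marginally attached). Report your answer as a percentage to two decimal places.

Labor force = 174.15 + 16.99 = 191.14 million.
Numerator = 16.99 + 1.76 + 9.48 = 28.23 million.
Denominator = 191.14 + 1.76 = 192.90 million.
Broad rate = 28.23 / 192.90 = 14.63%.

Broad underutilization rate ≈ 14.63%.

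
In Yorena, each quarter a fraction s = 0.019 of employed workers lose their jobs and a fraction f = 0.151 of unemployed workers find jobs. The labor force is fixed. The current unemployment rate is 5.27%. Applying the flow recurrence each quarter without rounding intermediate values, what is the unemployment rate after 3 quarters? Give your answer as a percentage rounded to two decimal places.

Unemployment rate after three quarters ≈ 7.80%.

With a fixed labor force, u_{t+1} = u_t + s·(1−u_t) − f·u_t = u_t·(1−s−f) + s.
Here 1−s−f = 0.830 and s = 0.019.
u_1 = 0.052700 × 0.830 + 0.019 = 0.062741.
u_2 = 0.062741 × 0.830 + 0.019 = 0.071075.
u_3 = 0.071075 × 0.830 + 0.019 = 0.077992.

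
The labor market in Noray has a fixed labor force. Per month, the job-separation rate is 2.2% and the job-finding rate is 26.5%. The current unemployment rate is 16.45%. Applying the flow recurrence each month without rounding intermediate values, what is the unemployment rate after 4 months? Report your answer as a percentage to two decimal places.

Unemployment rate after four months ≈ 9.94%.

With a fixed labor force, u_{t+1} = u_t + s·(1−u_t) − f·u_t = u_t·(1−s−f) + s.
Here 1−s−f = 0.713 and s = 0.022.
u_1 = 0.164500 × 0.713 + 0.022 = 0.139289.
u_2 = 0.139289 × 0.713 + 0.022 = 0.121313.
u_3 = 0.121313 × 0.713 + 0.022 = 0.108496.
u_4 = 0.108496 × 0.713 + 0.022 = 0.099358.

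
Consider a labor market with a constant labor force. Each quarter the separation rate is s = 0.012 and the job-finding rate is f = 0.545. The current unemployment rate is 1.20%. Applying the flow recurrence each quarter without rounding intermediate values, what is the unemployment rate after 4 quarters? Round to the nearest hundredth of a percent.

With a fixed labor force, u_{t+1} = u_t + s·(1−u_t) − f·u_t = u_t·(1−s−f) + s.
Here 1−s−f = 0.443 and s = 0.012.
u_1 = 0.012000 × 0.443 + 0.012 = 0.017316.
u_2 = 0.017316 × 0.443 + 0.012 = 0.019671.
u_3 = 0.019671 × 0.443 + 0.012 = 0.020714.
u_4 = 0.020714 × 0.443 + 0.012 = 0.021176.

Unemployment rate after four quarters ≈ 2.12%.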